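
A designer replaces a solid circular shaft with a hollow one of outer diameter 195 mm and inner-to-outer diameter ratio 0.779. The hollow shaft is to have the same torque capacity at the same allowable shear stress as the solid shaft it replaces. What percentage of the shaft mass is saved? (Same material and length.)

Equal τ_max and T ⇒ the solid shaft needs d_s³ = d_o³(1−k⁴), so d_s = 195·(1−0.779⁴)^(1/3) = 167.3 mm.
Area ratio A_h/A_s = d_o²(1−k²)/d_s² = (1−k²)/(1−k⁴)^(2/3) = 0.5340.
Mass saving = 1 − 0.5340 = 46.6 %.

46.6 %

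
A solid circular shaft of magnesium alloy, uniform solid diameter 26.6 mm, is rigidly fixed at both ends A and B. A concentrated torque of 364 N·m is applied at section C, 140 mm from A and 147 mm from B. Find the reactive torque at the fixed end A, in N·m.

186 N·m

With uniform GJ and both ends fixed, compatibility θ_AC = θ_CB gives T_A·a = T_B·b, together with T_A + T_B = T₀.
T_A = T₀·b/(a+b) = 364.0·147/287.0 = 186.4 N·m; T_B = 177.6 N·m.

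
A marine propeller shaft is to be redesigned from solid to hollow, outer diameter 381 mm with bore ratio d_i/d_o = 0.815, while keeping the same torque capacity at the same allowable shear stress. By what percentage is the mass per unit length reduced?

50.5 %

Equal τ_max and T ⇒ the solid shaft needs d_s³ = d_o³(1−k⁴), so d_s = 381·(1−0.815⁴)^(1/3) = 313.8 mm.
Area ratio A_h/A_s = d_o²(1−k²)/d_s² = (1−k²)/(1−k⁴)^(2/3) = 0.4949.
Mass saving = 1 − 0.4949 = 50.5 %.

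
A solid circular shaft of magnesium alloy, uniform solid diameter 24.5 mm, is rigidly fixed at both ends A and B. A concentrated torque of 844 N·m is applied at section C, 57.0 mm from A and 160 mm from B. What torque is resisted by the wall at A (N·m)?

With uniform GJ and both ends fixed, compatibility θ_AC = θ_CB gives T_A·a = T_B·b, together with T_A + T_B = T₀.
T_A = T₀·b/(a+b) = 844.0·160/217.0 = 622.3 N·m; T_B = 221.7 N·m.

622 N·m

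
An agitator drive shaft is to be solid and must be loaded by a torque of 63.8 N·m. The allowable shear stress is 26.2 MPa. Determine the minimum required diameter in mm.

For a solid shaft τ_max = 16T/(πd³), so d = (16T/(π τ_allow))^(1/3) = (16·63.80/(π·2.62×10^7))^(1/3) = 0.02315 m.

23.1 mm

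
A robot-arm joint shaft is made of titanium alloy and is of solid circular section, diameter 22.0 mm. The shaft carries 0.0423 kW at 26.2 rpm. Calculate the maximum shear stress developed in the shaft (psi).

ω = 2π·26.2/60 = 2.744 rad/s, so T = P/ω = 0.0423×10³ / 2.744 = 15.42 N·m.
J = πd⁴/32 = π(0.0220)⁴/32 = 2.300×10^-8 m⁴.
τ_max = T·r/J = 15.42 × 0.0110 / 2.300×10^-8 = 7.374×10^6 Pa.

1070 psi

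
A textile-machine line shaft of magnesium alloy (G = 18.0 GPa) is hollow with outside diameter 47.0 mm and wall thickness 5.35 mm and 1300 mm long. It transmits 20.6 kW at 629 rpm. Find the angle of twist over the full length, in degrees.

4.19°

ω = 2π·629/60 = 65.87 rad/s, so T = P/ω = 20.6×10³ / 65.87 = 312.7 N·m.
J = π(d_o⁴ − d_i⁴)/32 = π(0.0470⁴ − 0.0363⁴)/32 = 3.086×10^-7 m⁴.
θ = T·L/(G·J) = 312.7 × 1.30 / (18.0×10⁹ × 3.086×10^-7) = 0.07319 rad.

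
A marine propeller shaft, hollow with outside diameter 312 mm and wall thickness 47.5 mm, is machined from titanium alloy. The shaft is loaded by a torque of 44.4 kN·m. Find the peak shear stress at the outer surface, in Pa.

J = π(d_o⁴ − d_i⁴)/32 = π(0.312⁴ − 0.217⁴)/32 = 7.126×10^-4 m⁴.
τ_max = T·r/J = 44400 × 0.156 / 7.126×10^-4 = 9.720×10^6 Pa.

9.72e6 Pa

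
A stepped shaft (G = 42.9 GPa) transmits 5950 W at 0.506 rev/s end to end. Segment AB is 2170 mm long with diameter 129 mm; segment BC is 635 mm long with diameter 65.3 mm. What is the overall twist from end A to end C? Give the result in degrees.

1.09°

ω = 2π·0.506 = 3.179 rad/s, so T = P/ω = 5950 / 3.179 = 1871 N·m.
J_AB = π(0.129)⁴/32 = 2.72×10^-5 m⁴; J_BC = π(0.0653)⁴/32 = 1.79×10^-6 m⁴.
θ = (T/G)·Σ L_i/J_i = (1871/42.9×10⁹)·(2.17/2.72×10^-5 + 0.635/1.79×10^-6) = 0.01900 rad.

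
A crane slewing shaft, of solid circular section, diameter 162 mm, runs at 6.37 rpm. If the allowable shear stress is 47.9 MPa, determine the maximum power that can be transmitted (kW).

J = πd⁴/32 = π(0.162)⁴/32 = 6.762×10^-5 m⁴.
T_max = τ_allow·J/r = 4.79×10^7 × 6.762×10^-5 / 0.0810 = 39990 N·m.
ω = 2π·6.37/60 = 0.6671 rad/s, so P_max = T_max·ω = 2.667×10^4 W.

26.7 kW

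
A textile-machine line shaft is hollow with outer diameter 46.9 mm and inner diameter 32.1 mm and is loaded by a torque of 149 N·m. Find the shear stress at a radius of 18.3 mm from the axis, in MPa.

7.35 MPa

J = π(d_o⁴ − d_i⁴)/32 = π(0.0469⁴ − 0.0321⁴)/32 = 3.708×10^-7 m⁴.
Shear stress varies linearly with radius: τ = T·r/J = 149.0 × 0.0183 / 3.708×10^-7 = 7.354×10^6 Pa.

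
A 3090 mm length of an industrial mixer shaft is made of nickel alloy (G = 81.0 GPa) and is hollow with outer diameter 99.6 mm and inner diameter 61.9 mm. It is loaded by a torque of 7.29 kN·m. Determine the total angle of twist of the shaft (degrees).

1.94°

J = π(d_o⁴ − d_i⁴)/32 = π(0.0996⁴ − 0.0619⁴)/32 = 8.220×10^-6 m⁴.
θ = T·L/(G·J) = 7290 × 3.09 / (81.0×10⁹ × 8.220×10^-6) = 0.03383 rad.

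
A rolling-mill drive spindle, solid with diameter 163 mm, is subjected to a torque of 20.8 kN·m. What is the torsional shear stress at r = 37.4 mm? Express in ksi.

1.63 ksi

J = πd⁴/32 = π(0.163)⁴/32 = 6.930×10^-5 m⁴.
Shear stress varies linearly with radius: τ = T·r/J = 20800 × 0.0374 / 6.930×10^-5 = 1.122×10^7 Pa.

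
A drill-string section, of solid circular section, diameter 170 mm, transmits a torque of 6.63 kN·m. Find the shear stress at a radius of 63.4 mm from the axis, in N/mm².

5.13 N/mm²

J = πd⁴/32 = π(0.170)⁴/32 = 8.200×10^-5 m⁴.
Shear stress varies linearly with radius: τ = T·r/J = 6630 × 0.0634 / 8.200×10^-5 = 5.126×10^6 Pa.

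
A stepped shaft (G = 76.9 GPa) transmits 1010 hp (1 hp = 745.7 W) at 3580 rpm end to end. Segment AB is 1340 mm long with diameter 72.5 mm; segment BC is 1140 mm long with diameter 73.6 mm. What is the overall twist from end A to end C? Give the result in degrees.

ω = 2π·3580/60 = 374.9 rad/s, so T = P/ω = 1010×745.7 / 374.9 = 2009 N·m.
J_AB = π(0.0725)⁴/32 = 2.71×10^-6 m⁴; J_BC = π(0.0736)⁴/32 = 2.88×10^-6 m⁴.
θ = (T/G)·Σ L_i/J_i = (2009/76.9×10⁹)·(1.34/2.71×10^-6 + 1.14/2.88×10^-6) = 0.02324 rad.

1.33°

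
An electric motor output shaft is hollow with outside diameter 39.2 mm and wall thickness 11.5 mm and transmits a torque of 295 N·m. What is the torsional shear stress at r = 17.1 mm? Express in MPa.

22.4 MPa

J = π(d_o⁴ − d_i⁴)/32 = π(0.0392⁴ − 0.0162⁴)/32 = 2.251×10^-7 m⁴.
Shear stress varies linearly with radius: τ = T·r/J = 295.0 × 0.0171 / 2.251×10^-7 = 2.241×10^7 Pa.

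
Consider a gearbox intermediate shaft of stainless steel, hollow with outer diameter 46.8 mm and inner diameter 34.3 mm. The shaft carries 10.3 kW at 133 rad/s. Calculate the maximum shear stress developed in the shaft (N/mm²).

ω = 133 rad/s, so T = P/ω = 10.3×10³ / 133.0 = 77.44 N·m.
J = π(d_o⁴ − d_i⁴)/32 = π(0.0468⁴ − 0.0343⁴)/32 = 3.351×10^-7 m⁴.
τ_max = T·r/J = 77.44 × 0.0234 / 3.351×10^-7 = 5.408×10^6 Pa.

5.41 N/mm²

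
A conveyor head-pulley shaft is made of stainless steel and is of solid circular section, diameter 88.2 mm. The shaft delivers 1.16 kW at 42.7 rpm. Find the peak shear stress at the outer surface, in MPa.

1.93 MPa

ω = 2π·42.7/60 = 4.472 rad/s, so T = P/ω = 1.16×10³ / 4.472 = 259.4 N·m.
J = πd⁴/32 = π(0.0882)⁴/32 = 5.941×10^-6 m⁴.
τ_max = T·r/J = 259.4 × 0.0441 / 5.941×10^-6 = 1.926×10^6 Pa.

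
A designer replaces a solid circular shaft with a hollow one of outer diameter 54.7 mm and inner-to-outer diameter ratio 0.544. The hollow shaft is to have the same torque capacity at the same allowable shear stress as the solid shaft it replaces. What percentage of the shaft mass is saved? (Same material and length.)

25.2 %

Equal τ_max and T ⇒ the solid shaft needs d_s³ = d_o³(1−k⁴), so d_s = 54.7·(1−0.544⁴)^(1/3) = 53.05 mm.
Area ratio A_h/A_s = d_o²(1−k²)/d_s² = (1−k²)/(1−k⁴)^(2/3) = 0.7484.
Mass saving = 1 − 0.7484 = 25.2 %.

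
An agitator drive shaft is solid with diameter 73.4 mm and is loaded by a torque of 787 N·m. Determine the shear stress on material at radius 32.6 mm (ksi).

J = πd⁴/32 = π(0.0734)⁴/32 = 2.850×10^-6 m⁴.
Shear stress varies linearly with radius: τ = T·r/J = 787.0 × 0.0326 / 2.850×10^-6 = 9.003×10^6 Pa.

1.31 ksi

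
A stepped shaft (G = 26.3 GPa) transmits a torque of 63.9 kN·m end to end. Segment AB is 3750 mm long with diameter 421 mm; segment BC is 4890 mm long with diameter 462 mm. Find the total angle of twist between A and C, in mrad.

J_AB = π(0.421)⁴/32 = 3.08×10^-3 m⁴; J_BC = π(0.462)⁴/32 = 4.47×10^-3 m⁴.
θ = (T/G)·Σ L_i/J_i = (63900/26.3×10⁹)·(3.75/3.08×10^-3 + 4.89/4.47×10^-3) = 5.611×10^-3 rad.

5.61 mrad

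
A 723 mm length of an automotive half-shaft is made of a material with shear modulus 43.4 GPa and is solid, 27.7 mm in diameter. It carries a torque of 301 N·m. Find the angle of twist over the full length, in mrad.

86.8 mrad

J = πd⁴/32 = π(0.0277)⁴/32 = 5.780×10^-8 m⁴.
θ = T·L/(G·J) = 301.0 × 0.723 / (43.4×10⁹ × 5.780×10^-8) = 0.08676 rad.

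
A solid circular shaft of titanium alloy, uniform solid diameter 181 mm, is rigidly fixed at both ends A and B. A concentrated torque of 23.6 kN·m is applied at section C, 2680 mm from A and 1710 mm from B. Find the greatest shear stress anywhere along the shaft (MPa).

With uniform GJ and both ends fixed, compatibility θ_AC = θ_CB gives T_A·a = T_B·b, together with T_A + T_B = T₀.
T_A = T₀·b/(a+b) = 23600·1710/4390 = 9193 N·m; T_B = 14410 N·m.
τ in each portion: τ_AC = 7.90×10^6 Pa, τ_CB = 1.24×10^7 Pa; maximum is in CB.
τ_max = T_CB·r/J = 14410·0.0905/1.05×10^-4 = 1.237×10^7 Pa.

12.4 MPa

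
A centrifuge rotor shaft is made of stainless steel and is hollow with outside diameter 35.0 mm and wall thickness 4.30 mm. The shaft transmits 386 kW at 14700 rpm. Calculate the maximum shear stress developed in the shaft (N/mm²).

ω = 2π·14700/60 = 1539 rad/s, so T = P/ω = 386×10³ / 1539 = 250.8 N·m.
J = π(d_o⁴ − d_i⁴)/32 = π(0.0350⁴ − 0.0264⁴)/32 = 9.963×10^-8 m⁴.
τ_max = T·r/J = 250.8 × 0.0175 / 9.963×10^-8 = 4.404×10^7 Pa.

44.0 N/mm²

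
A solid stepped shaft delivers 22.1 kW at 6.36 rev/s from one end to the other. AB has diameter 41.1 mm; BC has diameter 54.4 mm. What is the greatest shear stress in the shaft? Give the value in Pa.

ω = 2π·6.36 = 39.96 rad/s, so T = P/ω = 22.1×10³ / 39.96 = 553.0 N·m.
Under the same torque, τ_max = 16T/(πd³) is largest where d is smallest — segment AB (d = 41.1 mm).
τ_max = 16·553.0/(π·(0.0411)³) = 4.057×10^7 Pa.

4.06e7 Pa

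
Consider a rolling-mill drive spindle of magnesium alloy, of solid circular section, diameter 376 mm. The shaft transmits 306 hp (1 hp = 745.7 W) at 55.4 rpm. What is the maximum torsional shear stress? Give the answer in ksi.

0.547 ksi

ω = 2π·55.4/60 = 5.801 rad/s, so T = P/ω = 306×745.7 / 5.801 = 39330 N·m.
J = πd⁴/32 = π(0.376)⁴/32 = 1.962×10^-3 m⁴.
τ_max = T·r/J = 39330 × 0.188 / 1.962×10^-3 = 3.768×10^6 Pa.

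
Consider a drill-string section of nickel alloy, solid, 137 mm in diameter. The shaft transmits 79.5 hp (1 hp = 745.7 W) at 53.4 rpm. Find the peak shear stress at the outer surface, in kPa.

ω = 2π·53.4/60 = 5.592 rad/s, so T = P/ω = 79.5×745.7 / 5.592 = 10600 N·m.
J = πd⁴/32 = π(0.137)⁴/32 = 3.458×10^-5 m⁴.
τ_max = T·r/J = 10600 × 0.0685 / 3.458×10^-5 = 2.100×10^7 Pa.

21000 kPa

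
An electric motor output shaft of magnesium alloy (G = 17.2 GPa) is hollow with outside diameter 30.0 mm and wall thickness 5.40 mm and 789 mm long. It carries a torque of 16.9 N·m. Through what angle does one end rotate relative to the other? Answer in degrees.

0.671°

J = π(d_o⁴ − d_i⁴)/32 = π(0.0300⁴ − 0.0192⁴)/32 = 6.618×10^-8 m⁴.
θ = T·L/(G·J) = 16.90 × 0.789 / (17.2×10⁹ × 6.618×10^-8) = 0.01171 rad.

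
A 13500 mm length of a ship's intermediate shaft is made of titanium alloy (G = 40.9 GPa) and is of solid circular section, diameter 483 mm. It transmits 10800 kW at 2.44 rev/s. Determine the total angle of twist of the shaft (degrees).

ω = 2π·2.44 = 15.33 rad/s, so T = P/ω = 10800×10³ / 15.33 = 704500 N·m.
J = πd⁴/32 = π(0.483)⁴/32 = 5.343×10^-3 m⁴.
θ = T·L/(G·J) = 704500 × 13.5 / (40.9×10⁹ × 5.343×10^-3) = 0.04352 rad.

2.49°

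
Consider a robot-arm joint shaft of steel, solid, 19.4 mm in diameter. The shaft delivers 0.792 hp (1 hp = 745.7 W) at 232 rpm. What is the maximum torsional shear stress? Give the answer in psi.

ω = 2π·232/60 = 24.29 rad/s, so T = P/ω = 0.792×745.7 / 24.29 = 24.31 N·m.
J = πd⁴/32 = π(0.0194)⁴/32 = 1.391×10^-8 m⁴.
τ_max = T·r/J = 24.31 × 0.00970 / 1.391×10^-8 = 1.696×10^7 Pa.

2460 psi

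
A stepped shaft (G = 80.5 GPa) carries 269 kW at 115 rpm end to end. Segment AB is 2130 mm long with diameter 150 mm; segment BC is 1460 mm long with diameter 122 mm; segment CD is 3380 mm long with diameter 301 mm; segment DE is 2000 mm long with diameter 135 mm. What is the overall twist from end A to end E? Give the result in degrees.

2.79°

ω = 2π·115/60 = 12.04 rad/s, so T = P/ω = 269×10³ / 12.04 = 22340 N·m.
J_AB = π(0.150)⁴/32 = 4.97×10^-5 m⁴; J_BC = π(0.122)⁴/32 = 2.17×10^-5 m⁴; J_CD = π(0.301)⁴/32 = 8.06×10^-4 m⁴; J_DE = π(0.135)⁴/32 = 3.26×10^-5 m⁴.
θ = (T/G)·Σ L_i/J_i = (22340/80.5×10⁹)·(2.13/4.97×10^-5 + 1.46/2.17×10^-5 + 3.38/8.06×10^-4 + 2.00/3.26×10^-5) = 0.04870 rad.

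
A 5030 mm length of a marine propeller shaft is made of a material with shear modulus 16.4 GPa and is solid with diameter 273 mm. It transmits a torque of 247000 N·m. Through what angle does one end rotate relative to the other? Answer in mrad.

139 mrad

J = πd⁴/32 = π(0.273)⁴/32 = 5.453×10^-4 m⁴.
θ = T·L/(G·J) = 247000 × 5.03 / (16.4×10⁹ × 5.453×10^-4) = 0.1389 rad.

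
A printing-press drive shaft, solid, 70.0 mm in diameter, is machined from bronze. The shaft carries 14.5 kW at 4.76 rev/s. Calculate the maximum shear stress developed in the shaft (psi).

ω = 2π·4.76 = 29.91 rad/s, so T = P/ω = 14.5×10³ / 29.91 = 484.8 N·m.
J = πd⁴/32 = π(0.0700)⁴/32 = 2.357×10^-6 m⁴.
τ_max = T·r/J = 484.8 × 0.0350 / 2.357×10^-6 = 7.199×10^6 Pa.

1040 psi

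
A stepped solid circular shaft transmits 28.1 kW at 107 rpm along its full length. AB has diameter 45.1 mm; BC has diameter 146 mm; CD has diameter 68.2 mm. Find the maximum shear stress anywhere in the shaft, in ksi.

20.2 ksi

ω = 2π·107/60 = 11.21 rad/s, so T = P/ω = 28.1×10³ / 11.21 = 2508 N·m.
Under the same torque, τ_max = 16T/(πd³) is largest where d is smallest — segment AB (d = 45.1 mm).
τ_max = 16·2508/(π·(0.0451)³) = 1.392×10^8 Pa.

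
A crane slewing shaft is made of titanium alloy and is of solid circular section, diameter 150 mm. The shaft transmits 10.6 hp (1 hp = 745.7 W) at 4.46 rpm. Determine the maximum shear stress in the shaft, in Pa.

2.55e7 Pa

ω = 2π·4.46/60 = 0.4671 rad/s, so T = P/ω = 10.6×745.7 / 0.4671 = 16920 N·m.
J = πd⁴/32 = π(0.150)⁴/32 = 4.970×10^-5 m⁴.
τ_max = T·r/J = 16920 × 0.0750 / 4.970×10^-5 = 2.554×10^7 Pa.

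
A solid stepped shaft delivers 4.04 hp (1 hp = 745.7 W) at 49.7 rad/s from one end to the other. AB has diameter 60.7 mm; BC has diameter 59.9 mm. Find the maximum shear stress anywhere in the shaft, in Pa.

1.44e6 Pa

ω = 49.7 rad/s, so T = P/ω = 4.04×745.7 / 49.70 = 60.62 N·m.
Under the same torque, τ_max = 16T/(πd³) is largest where d is smallest — segment BC (d = 59.9 mm).
τ_max = 16·60.62/(π·(0.0599)³) = 1.436×10^6 Pa.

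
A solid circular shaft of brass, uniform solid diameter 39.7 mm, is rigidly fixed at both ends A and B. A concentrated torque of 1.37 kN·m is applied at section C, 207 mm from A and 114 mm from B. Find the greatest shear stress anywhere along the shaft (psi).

With uniform GJ and both ends fixed, compatibility θ_AC = θ_CB gives T_A·a = T_B·b, together with T_A + T_B = T₀.
T_A = T₀·b/(a+b) = 1370·114/321.0 = 486.5 N·m; T_B = 883.5 N·m.
τ in each portion: τ_AC = 3.96×10^7 Pa, τ_CB = 7.19×10^7 Pa; maximum is in CB.
τ_max = T_CB·r/J = 883.5·0.0199/2.44×10^-7 = 7.191×10^7 Pa.

10400 psi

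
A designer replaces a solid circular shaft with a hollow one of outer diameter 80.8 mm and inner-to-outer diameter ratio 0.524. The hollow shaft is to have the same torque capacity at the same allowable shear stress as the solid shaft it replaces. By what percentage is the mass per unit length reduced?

23.6 %

Equal τ_max and T ⇒ the solid shaft needs d_s³ = d_o³(1−k⁴), so d_s = 80.8·(1−0.524⁴)^(1/3) = 78.72 mm.
Area ratio A_h/A_s = d_o²(1−k²)/d_s² = (1−k²)/(1−k⁴)^(2/3) = 0.7643.
Mass saving = 1 − 0.7643 = 23.6 %.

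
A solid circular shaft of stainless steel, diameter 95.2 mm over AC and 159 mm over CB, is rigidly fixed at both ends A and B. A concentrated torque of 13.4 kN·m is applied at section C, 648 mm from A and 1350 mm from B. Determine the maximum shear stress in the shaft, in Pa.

Compatibility: T_A·a/J_AC = T_B·b/J_CB with T_A + T_B = T₀.
J_AC = 8.06×10^-6 m⁴, J_CB = 6.27×10^-5 m⁴, so T_A = T₀·(J_AC/a)/((J_AC/a)+(J_CB/b)) = 2830 N·m, T_B = 10570 N·m.
τ in each portion: τ_AC = 1.67×10^7 Pa, τ_CB = 1.34×10^7 Pa; maximum is in AC.
τ_max = T_AC·r/J = 2830·0.0476/8.06×10^-6 = 1.671×10^7 Pa.

1.67e7 Pa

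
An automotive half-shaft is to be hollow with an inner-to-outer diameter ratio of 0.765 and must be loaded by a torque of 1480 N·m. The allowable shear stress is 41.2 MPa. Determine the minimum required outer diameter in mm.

For a hollow shaft with d_i/d_o = 0.765: τ_max = 16T/(π d_o³ (1−k⁴)), so d_o = [16T/(π τ_allow (1−k⁴))]^(1/3) = [16·1480/(π·4.12×10^7·0.6575)]^(1/3) = 0.06528 m.

65.3 mm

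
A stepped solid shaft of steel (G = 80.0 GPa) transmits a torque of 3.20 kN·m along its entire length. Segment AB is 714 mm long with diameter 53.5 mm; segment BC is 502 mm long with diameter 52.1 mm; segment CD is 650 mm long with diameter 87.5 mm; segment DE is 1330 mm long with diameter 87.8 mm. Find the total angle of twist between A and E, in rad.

J_AB = π(0.0535)⁴/32 = 8.04×10^-7 m⁴; J_BC = π(0.0521)⁴/32 = 7.23×10^-7 m⁴; J_CD = π(0.0875)⁴/32 = 5.75×10^-6 m⁴; J_DE = π(0.0878)⁴/32 = 5.83×10^-6 m⁴.
θ = (T/G)·Σ L_i/J_i = (3200/80.0×10⁹)·(0.714/8.04×10^-7 + 0.502/7.23×10^-7 + 0.650/5.75×10^-6 + 1.33/5.83×10^-6) = 0.07691 rad.

0.0769 rad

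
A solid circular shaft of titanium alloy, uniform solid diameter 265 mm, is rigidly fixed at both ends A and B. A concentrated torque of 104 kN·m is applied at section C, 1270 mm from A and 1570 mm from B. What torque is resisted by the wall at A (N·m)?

57500 N·m

With uniform GJ and both ends fixed, compatibility θ_AC = θ_CB gives T_A·a = T_B·b, together with T_A + T_B = T₀.
T_A = T₀·b/(a+b) = 104000·1570/2840 = 57490 N·m; T_B = 46510 N·m.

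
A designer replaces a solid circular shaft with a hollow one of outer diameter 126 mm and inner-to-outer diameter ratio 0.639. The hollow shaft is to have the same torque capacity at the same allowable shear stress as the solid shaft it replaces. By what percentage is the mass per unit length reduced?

33.2 %

Equal τ_max and T ⇒ the solid shaft needs d_s³ = d_o³(1−k⁴), so d_s = 126·(1−0.639⁴)^(1/3) = 118.6 mm.
Area ratio A_h/A_s = d_o²(1−k²)/d_s² = (1−k²)/(1−k⁴)^(2/3) = 0.6682.
Mass saving = 1 − 0.6682 = 33.2 %.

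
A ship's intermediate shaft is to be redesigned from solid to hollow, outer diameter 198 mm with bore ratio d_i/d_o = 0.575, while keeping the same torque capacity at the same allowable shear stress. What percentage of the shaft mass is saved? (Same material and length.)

Equal τ_max and T ⇒ the solid shaft needs d_s³ = d_o³(1−k⁴), so d_s = 198·(1−0.575⁴)^(1/3) = 190.5 mm.
Area ratio A_h/A_s = d_o²(1−k²)/d_s² = (1−k²)/(1−k⁴)^(2/3) = 0.7231.
Mass saving = 1 − 0.7231 = 27.7 %.

27.7 %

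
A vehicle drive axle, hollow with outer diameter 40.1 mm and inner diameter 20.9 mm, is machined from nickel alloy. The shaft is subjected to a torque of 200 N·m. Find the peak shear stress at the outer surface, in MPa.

17.1 MPa

J = π(d_o⁴ − d_i⁴)/32 = π(0.0401⁴ − 0.0209⁴)/32 = 2.351×10^-7 m⁴.
τ_max = T·r/J = 200.0 × 0.0201 / 2.351×10^-7 = 1.706×10^7 Pa.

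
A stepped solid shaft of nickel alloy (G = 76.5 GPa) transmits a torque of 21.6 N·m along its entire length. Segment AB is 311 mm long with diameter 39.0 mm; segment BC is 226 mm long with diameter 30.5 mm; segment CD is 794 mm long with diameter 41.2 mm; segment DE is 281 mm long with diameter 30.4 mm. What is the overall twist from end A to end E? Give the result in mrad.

J_AB = π(0.0390)⁴/32 = 2.27×10^-7 m⁴; J_BC = π(0.0305)⁴/32 = 8.50×10^-8 m⁴; J_CD = π(0.0412)⁴/32 = 2.83×10^-7 m⁴; J_DE = π(0.0304)⁴/32 = 8.38×10^-8 m⁴.
θ = (T/G)·Σ L_i/J_i = (21.60/76.5×10⁹)·(0.311/2.27×10^-7 + 0.226/8.50×10^-8 + 0.794/2.83×10^-7 + 0.281/8.38×10^-8) = 2.877×10^-3 rad.

2.88 mrad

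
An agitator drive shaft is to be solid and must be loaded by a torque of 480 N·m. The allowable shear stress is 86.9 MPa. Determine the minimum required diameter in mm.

30.4 mm

For a solid shaft τ_max = 16T/(πd³), so d = (16T/(π τ_allow))^(1/3) = (16·480.0/(π·8.69×10^7))^(1/3) = 0.03041 m.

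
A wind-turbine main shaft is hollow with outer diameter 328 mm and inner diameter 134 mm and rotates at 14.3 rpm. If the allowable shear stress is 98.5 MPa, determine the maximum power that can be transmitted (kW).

J = π(d_o⁴ − d_i⁴)/32 = π(0.328⁴ − 0.134⁴)/32 = 1.105×10^-3 m⁴.
T_max = τ_allow·J/r = 9.85×10^7 × 1.105×10^-3 / 0.164 = 663500 N·m.
ω = 2π·14.3/60 = 1.497 rad/s, so P_max = T_max·ω = 9.935×10^5 W.

994 kW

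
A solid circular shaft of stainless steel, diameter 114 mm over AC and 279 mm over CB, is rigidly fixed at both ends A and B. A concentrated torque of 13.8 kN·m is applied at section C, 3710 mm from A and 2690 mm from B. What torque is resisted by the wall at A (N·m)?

Compatibility: T_A·a/J_AC = T_B·b/J_CB with T_A + T_B = T₀.
J_AC = 1.66×10^-5 m⁴, J_CB = 5.95×10^-4 m⁴, so T_A = T₀·(J_AC/a)/((J_AC/a)+(J_CB/b)) = 273.4 N·m, T_B = 13530 N·m.

273 N·m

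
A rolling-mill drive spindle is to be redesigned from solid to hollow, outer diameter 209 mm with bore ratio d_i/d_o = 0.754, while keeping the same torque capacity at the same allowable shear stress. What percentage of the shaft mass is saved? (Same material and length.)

44.0 %

Equal τ_max and T ⇒ the solid shaft needs d_s³ = d_o³(1−k⁴), so d_s = 209·(1−0.754⁴)^(1/3) = 183.5 mm.
Area ratio A_h/A_s = d_o²(1−k²)/d_s² = (1−k²)/(1−k⁴)^(2/3) = 0.5598.
Mass saving = 1 − 0.5598 = 44.0 %.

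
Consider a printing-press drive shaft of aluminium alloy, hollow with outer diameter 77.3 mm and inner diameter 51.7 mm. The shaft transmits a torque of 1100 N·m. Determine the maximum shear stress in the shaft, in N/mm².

J = π(d_o⁴ − d_i⁴)/32 = π(0.0773⁴ − 0.0517⁴)/32 = 2.804×10^-6 m⁴.
τ_max = T·r/J = 1100 × 0.0386 / 2.804×10^-6 = 1.516×10^7 Pa.

15.2 N/mm²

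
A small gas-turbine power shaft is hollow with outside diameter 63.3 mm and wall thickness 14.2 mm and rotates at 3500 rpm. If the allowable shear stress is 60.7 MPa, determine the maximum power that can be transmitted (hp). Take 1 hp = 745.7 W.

1350 hp

J = π(d_o⁴ − d_i⁴)/32 = π(0.0633⁴ − 0.0349⁴)/32 = 1.431×10^-6 m⁴.
T_max = τ_allow·J/r = 6.07×10^7 × 1.431×10^-6 / 0.0316 = 2744 N·m.
ω = 2π·3500/60 = 366.5 rad/s, so P_max = T_max·ω = 1.006×10^6 W.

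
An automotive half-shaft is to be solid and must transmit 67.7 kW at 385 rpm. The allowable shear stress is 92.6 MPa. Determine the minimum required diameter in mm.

ω = 2π·385/60 = 40.32 rad/s, so T = P/ω = 67.7×10³ / 40.32 = 1679 N·m.
For a solid shaft τ_max = 16T/(πd³), so d = (16T/(π τ_allow))^(1/3) = (16·1679/(π·9.26×10^7))^(1/3) = 0.04520 m.

45.2 mm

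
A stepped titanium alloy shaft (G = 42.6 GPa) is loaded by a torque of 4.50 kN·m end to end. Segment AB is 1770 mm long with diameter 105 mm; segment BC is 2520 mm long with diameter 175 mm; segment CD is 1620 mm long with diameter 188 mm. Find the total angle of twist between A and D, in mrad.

20.0 mrad

J_AB = π(0.105)⁴/32 = 1.19×10^-5 m⁴; J_BC = π(0.175)⁴/32 = 9.21×10^-5 m⁴; J_CD = π(0.188)⁴/32 = 1.23×10^-4 m⁴.
θ = (T/G)·Σ L_i/J_i = (4500/42.6×10⁹)·(1.77/1.19×10^-5 + 2.52/9.21×10^-5 + 1.62/1.23×10^-4) = 0.01995 rad.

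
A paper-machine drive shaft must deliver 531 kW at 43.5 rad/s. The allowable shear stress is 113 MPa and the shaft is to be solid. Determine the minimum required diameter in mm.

81.9 mm

ω = 43.5 rad/s, so T = P/ω = 531×10³ / 43.50 = 12210 N·m.
For a solid shaft τ_max = 16T/(πd³), so d = (16T/(π τ_allow))^(1/3) = (16·12210/(π·1.13×10^8))^(1/3) = 0.08194 m.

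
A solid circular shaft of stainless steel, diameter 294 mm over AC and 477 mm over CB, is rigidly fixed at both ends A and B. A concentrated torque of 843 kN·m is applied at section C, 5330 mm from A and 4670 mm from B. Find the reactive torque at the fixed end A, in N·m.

94600 N·m

Compatibility: T_A·a/J_AC = T_B·b/J_CB with T_A + T_B = T₀.
J_AC = 7.33×10^-4 m⁴, J_CB = 5.08×10^-3 m⁴, so T_A = T₀·(J_AC/a)/((J_AC/a)+(J_CB/b)) = 94630 N·m, T_B = 748400 N·m.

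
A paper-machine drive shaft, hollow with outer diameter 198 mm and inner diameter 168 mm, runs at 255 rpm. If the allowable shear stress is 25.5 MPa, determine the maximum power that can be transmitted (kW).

500 kW

J = π(d_o⁴ − d_i⁴)/32 = π(0.198⁴ − 0.168⁴)/32 = 7.268×10^-5 m⁴.
T_max = τ_allow·J/r = 2.55×10^7 × 7.268×10^-5 / 0.0990 = 18720 N·m.
ω = 2π·255/60 = 26.70 rad/s, so P_max = T_max·ω = 4.999×10^5 W.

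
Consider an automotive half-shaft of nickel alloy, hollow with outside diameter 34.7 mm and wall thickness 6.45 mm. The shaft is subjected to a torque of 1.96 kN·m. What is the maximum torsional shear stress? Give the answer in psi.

41000 psi

J = π(d_o⁴ − d_i⁴)/32 = π(0.0347⁴ − 0.0218⁴)/32 = 1.202×10^-7 m⁴.
τ_max = T·r/J = 1960 × 0.0174 / 1.202×10^-7 = 2.830×10^8 Pa.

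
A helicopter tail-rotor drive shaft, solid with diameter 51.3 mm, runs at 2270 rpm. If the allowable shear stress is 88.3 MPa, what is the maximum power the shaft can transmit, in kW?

J = πd⁴/32 = π(0.0513)⁴/32 = 6.799×10^-7 m⁴.
T_max = τ_allow·J/r = 8.83×10^7 × 6.799×10^-7 / 0.0256 = 2341 N·m.
ω = 2π·2270/60 = 237.7 rad/s, so P_max = T_max·ω = 5.564×10^5 W.

556 kW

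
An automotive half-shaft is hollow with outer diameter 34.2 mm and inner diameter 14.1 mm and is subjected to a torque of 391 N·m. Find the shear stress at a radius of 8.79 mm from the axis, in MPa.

J = π(d_o⁴ − d_i⁴)/32 = π(0.0342⁴ − 0.0141⁴)/32 = 1.304×10^-7 m⁴.
Shear stress varies linearly with radius: τ = T·r/J = 391.0 × 0.00879 / 1.304×10^-7 = 2.635×10^7 Pa.

26.4 MPa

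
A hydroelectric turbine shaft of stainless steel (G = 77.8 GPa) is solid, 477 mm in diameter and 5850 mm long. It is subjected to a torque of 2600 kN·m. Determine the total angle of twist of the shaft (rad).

J = πd⁴/32 = π(0.477)⁴/32 = 5.082×10^-3 m⁴.
θ = T·L/(G·J) = 2.600e6 × 5.85 / (77.8×10⁹ × 5.082×10^-3) = 0.03847 rad.

0.0385 rad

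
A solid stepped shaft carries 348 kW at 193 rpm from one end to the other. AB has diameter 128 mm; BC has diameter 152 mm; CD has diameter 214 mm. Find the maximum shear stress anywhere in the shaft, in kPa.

41800 kPa

ω = 2π·193/60 = 20.21 rad/s, so T = P/ω = 348×10³ / 20.21 = 17220 N·m.
Under the same torque, τ_max = 16T/(πd³) is largest where d is smallest — segment AB (d = 128 mm).
τ_max = 16·17220/(π·(0.128)³) = 4.182×10^7 Pa.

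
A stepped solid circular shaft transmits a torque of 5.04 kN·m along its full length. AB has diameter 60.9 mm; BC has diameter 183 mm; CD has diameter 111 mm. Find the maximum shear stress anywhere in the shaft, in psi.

16500 psi

Under the same torque, τ_max = 16T/(πd³) is largest where d is smallest — segment AB (d = 60.9 mm).
τ_max = 16·5040/(π·(0.0609)³) = 1.136×10^8 Pa.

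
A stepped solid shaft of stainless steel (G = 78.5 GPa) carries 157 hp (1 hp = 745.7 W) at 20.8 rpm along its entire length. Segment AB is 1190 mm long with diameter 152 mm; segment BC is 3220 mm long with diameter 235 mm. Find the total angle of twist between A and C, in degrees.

1.31°

ω = 2π·20.8/60 = 2.178 rad/s, so T = P/ω = 157×745.7 / 2.178 = 53750 N·m.
J_AB = π(0.152)⁴/32 = 5.24×10^-5 m⁴; J_BC = π(0.235)⁴/32 = 2.99×10^-4 m⁴.
θ = (T/G)·Σ L_i/J_i = (53750/78.5×10⁹)·(1.19/5.24×10^-5 + 3.22/2.99×10^-4) = 0.02291 rad.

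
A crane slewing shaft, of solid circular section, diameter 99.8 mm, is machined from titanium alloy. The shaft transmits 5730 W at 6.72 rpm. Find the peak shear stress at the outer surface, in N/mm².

ω = 2π·6.72/60 = 0.7037 rad/s, so T = P/ω = 5730 / 0.7037 = 8142 N·m.
J = πd⁴/32 = π(0.0998)⁴/32 = 9.739×10^-6 m⁴.
τ_max = T·r/J = 8142 × 0.0499 / 9.739×10^-6 = 4.172×10^7 Pa.

41.7 N/mm²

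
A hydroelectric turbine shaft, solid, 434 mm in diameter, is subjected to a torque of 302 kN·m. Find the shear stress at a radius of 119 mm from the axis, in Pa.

1.03e7 Pa

J = πd⁴/32 = π(0.434)⁴/32 = 3.483×10^-3 m⁴.
Shear stress varies linearly with radius: τ = T·r/J = 302000 × 0.119 / 3.483×10^-3 = 1.032×10^7 Pa.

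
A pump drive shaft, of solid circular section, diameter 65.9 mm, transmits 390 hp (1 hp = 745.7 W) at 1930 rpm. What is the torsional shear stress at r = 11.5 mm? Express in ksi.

ω = 2π·1930/60 = 202.1 rad/s, so T = P/ω = 390×745.7 / 202.1 = 1439 N·m.
J = πd⁴/32 = π(0.0659)⁴/32 = 1.852×10^-6 m⁴.
Shear stress varies linearly with radius: τ = T·r/J = 1439 × 0.0115 / 1.852×10^-6 = 8.937×10^6 Pa.

1.30 ksi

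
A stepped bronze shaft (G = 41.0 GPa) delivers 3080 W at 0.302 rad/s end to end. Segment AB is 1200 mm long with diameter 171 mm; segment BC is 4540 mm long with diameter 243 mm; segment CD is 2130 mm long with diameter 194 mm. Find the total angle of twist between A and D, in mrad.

ω = 0.302 rad/s, so T = P/ω = 3080 / 0.3020 = 10200 N·m.
J_AB = π(0.171)⁴/32 = 8.39×10^-5 m⁴; J_BC = π(0.243)⁴/32 = 3.42×10^-4 m⁴; J_CD = π(0.194)⁴/32 = 1.39×10^-4 m⁴.
θ = (T/G)·Σ L_i/J_i = (10200/41.0×10⁹)·(1.20/8.39×10^-5 + 4.54/3.42×10^-4 + 2.13/1.39×10^-4) = 0.01067 rad.

10.7 mrad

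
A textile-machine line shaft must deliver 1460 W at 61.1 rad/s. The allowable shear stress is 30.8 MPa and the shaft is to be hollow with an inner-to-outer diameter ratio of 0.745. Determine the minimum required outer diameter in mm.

ω = 61.1 rad/s, so T = P/ω = 1460 / 61.10 = 23.90 N·m.
For a hollow shaft with d_i/d_o = 0.745: τ_max = 16T/(π d_o³ (1−k⁴)), so d_o = [16T/(π τ_allow (1−k⁴))]^(1/3) = [16·23.90/(π·3.08×10^7·0.6919)]^(1/3) = 0.01787 m.

17.9 mm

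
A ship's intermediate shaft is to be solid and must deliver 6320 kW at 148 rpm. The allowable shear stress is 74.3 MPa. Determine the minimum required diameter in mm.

303 mm

ω = 2π·148/60 = 15.50 rad/s, so T = P/ω = 6320×10³ / 15.50 = 407800 N·m.
For a solid shaft τ_max = 16T/(πd³), so d = (16T/(π τ_allow))^(1/3) = (16·407800/(π·7.43×10^7))^(1/3) = 0.3035 m.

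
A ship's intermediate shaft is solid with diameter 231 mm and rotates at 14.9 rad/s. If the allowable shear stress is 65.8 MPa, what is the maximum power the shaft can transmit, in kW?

J = πd⁴/32 = π(0.231)⁴/32 = 2.795×10^-4 m⁴.
T_max = τ_allow·J/r = 6.58×10^7 × 2.795×10^-4 / 0.116 = 159300 N·m.
ω = 14.9 rad/s, so P_max = T_max·ω = 2.373×10^6 W.

2370 kW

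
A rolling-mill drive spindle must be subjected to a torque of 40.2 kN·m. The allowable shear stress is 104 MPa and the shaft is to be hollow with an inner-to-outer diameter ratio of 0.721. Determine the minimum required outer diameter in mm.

For a hollow shaft with d_i/d_o = 0.721: τ_max = 16T/(π d_o³ (1−k⁴)), so d_o = [16T/(π τ_allow (1−k⁴))]^(1/3) = [16·40200/(π·1.04×10^8·0.7298)]^(1/3) = 0.1392 m.

139 mm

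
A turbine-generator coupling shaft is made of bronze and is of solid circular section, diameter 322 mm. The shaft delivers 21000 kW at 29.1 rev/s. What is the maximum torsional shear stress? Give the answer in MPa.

ω = 2π·29.1 = 182.8 rad/s, so T = P/ω = 21000×10³ / 182.8 = 114900 N·m.
J = πd⁴/32 = π(0.322)⁴/32 = 1.055×10^-3 m⁴.
τ_max = T·r/J = 114900 × 0.161 / 1.055×10^-3 = 1.752×10^7 Pa.

17.5 MPa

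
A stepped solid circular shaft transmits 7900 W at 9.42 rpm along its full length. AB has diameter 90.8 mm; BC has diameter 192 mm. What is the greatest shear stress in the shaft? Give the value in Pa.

ω = 2π·9.42/60 = 0.9865 rad/s, so T = P/ω = 7900 / 0.9865 = 8008 N·m.
Under the same torque, τ_max = 16T/(πd³) is largest where d is smallest — segment AB (d = 90.8 mm).
τ_max = 16·8008/(π·(0.0908)³) = 5.448×10^7 Pa.

5.45e7 Pa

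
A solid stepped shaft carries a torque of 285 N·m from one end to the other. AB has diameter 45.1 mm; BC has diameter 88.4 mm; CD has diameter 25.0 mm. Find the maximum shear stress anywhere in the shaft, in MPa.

Under the same torque, τ_max = 16T/(πd³) is largest where d is smallest — segment CD (d = 25.0 mm).
τ_max = 16·285.0/(π·(0.0250)³) = 9.290×10^7 Pa.

92.9 MPa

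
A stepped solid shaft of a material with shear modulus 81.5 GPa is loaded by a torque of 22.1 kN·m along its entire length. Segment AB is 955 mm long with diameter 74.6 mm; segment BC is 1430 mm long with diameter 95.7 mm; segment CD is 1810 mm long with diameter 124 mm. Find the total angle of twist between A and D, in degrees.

J_AB = π(0.0746)⁴/32 = 3.04×10^-6 m⁴; J_BC = π(0.0957)⁴/32 = 8.23×10^-6 m⁴; J_CD = π(0.124)⁴/32 = 2.32×10^-5 m⁴.
θ = (T/G)·Σ L_i/J_i = (22100/81.5×10⁹)·(0.955/3.04×10^-6 + 1.43/8.23×10^-6 + 1.81/2.32×10^-5) = 0.1534 rad.

8.79°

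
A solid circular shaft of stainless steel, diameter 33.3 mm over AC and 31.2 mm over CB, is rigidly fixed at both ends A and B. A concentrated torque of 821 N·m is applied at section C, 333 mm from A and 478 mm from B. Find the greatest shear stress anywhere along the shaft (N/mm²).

73.7 N/mm²

Compatibility: T_A·a/J_AC = T_B·b/J_CB with T_A + T_B = T₀.
J_AC = 1.21×10^-7 m⁴, J_CB = 9.30×10^-8 m⁴, so T_A = T₀·(J_AC/a)/((J_AC/a)+(J_CB/b)) = 534.2 N·m, T_B = 286.8 N·m.
τ in each portion: τ_AC = 7.37×10^7 Pa, τ_CB = 4.81×10^7 Pa; maximum is in AC.
τ_max = T_AC·r/J = 534.2·0.0166/1.21×10^-7 = 7.368×10^7 Pa.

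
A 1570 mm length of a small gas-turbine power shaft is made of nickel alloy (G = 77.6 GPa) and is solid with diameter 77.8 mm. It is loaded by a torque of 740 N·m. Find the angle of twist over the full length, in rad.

0.00416 rad

J = πd⁴/32 = π(0.0778)⁴/32 = 3.597×10^-6 m⁴.
θ = T·L/(G·J) = 740.0 × 1.57 / (77.6×10⁹ × 3.597×10^-6) = 4.162×10^-3 rad.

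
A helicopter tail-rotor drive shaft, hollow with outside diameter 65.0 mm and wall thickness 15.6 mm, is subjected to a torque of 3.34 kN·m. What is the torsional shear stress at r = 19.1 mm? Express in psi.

5700 psi

J = π(d_o⁴ − d_i⁴)/32 = π(0.0650⁴ − 0.0338⁴)/32 = 1.624×10^-6 m⁴.
Shear stress varies linearly with radius: τ = T·r/J = 3340 × 0.0191 / 1.624×10^-6 = 3.927×10^7 Pa.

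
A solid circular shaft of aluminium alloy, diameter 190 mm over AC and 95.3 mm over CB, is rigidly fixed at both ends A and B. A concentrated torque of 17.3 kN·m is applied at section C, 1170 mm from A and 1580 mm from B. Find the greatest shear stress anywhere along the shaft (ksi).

1.78 ksi

Compatibility: T_A·a/J_AC = T_B·b/J_CB with T_A + T_B = T₀.
J_AC = 1.28×10^-4 m⁴, J_CB = 8.10×10^-6 m⁴, so T_A = T₀·(J_AC/a)/((J_AC/a)+(J_CB/b)) = 16530 N·m, T_B = 774.5 N·m.
τ in each portion: τ_AC = 1.23×10^7 Pa, τ_CB = 4.56×10^6 Pa; maximum is in AC.
τ_max = T_AC·r/J = 16530·0.0950/1.28×10^-4 = 1.227×10^7 Pa.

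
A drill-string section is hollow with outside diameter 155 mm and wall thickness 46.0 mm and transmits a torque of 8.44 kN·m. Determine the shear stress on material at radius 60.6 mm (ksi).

J = π(d_o⁴ − d_i⁴)/32 = π(0.155⁴ − 0.0630⁴)/32 = 5.512×10^-5 m⁴.
Shear stress varies linearly with radius: τ = T·r/J = 8440 × 0.0606 / 5.512×10^-5 = 9.279×10^6 Pa.

1.35 ksi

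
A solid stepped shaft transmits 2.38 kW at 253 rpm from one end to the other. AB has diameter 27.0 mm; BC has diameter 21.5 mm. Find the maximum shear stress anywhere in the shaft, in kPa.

46000 kPa

ω = 2π·253/60 = 26.49 rad/s, so T = P/ω = 2.38×10³ / 26.49 = 89.83 N·m.
Under the same torque, τ_max = 16T/(πd³) is largest where d is smallest — segment BC (d = 21.5 mm).
τ_max = 16·89.83/(π·(0.0215)³) = 4.603×10^7 Pa.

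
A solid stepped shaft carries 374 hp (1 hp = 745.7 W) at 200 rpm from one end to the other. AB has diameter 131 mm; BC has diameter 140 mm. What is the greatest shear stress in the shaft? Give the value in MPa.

ω = 2π·200/60 = 20.94 rad/s, so T = P/ω = 374×745.7 / 20.94 = 13320 N·m.
Under the same torque, τ_max = 16T/(πd³) is largest where d is smallest — segment AB (d = 131 mm).
τ_max = 16·13320/(π·(0.131)³) = 3.017×10^7 Pa.

30.2 MPa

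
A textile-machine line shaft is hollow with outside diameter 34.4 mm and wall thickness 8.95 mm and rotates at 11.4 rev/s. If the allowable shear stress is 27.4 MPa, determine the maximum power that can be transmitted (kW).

14.9 kW

J = π(d_o⁴ − d_i⁴)/32 = π(0.0344⁴ − 0.0165⁴)/32 = 1.302×10^-7 m⁴.
T_max = τ_allow·J/r = 2.74×10^7 × 1.302×10^-7 / 0.0172 = 207.4 N·m.
ω = 2π·11.4 = 71.63 rad/s, so P_max = T_max·ω = 1.486×10^4 W.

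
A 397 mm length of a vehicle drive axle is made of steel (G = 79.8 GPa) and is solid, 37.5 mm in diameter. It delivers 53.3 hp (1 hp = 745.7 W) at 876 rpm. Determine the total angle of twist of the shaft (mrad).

11.1 mrad

ω = 2π·876/60 = 91.73 rad/s, so T = P/ω = 53.3×745.7 / 91.73 = 433.3 N·m.
J = πd⁴/32 = π(0.0375)⁴/32 = 1.941×10^-7 m⁴.
θ = T·L/(G·J) = 433.3 × 0.397 / (79.8×10⁹ × 1.941×10^-7) = 0.01110 rad.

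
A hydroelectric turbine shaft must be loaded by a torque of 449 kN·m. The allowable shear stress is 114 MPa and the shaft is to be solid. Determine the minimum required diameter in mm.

272 mm

For a solid shaft τ_max = 16T/(πd³), so d = (16T/(π τ_allow))^(1/3) = (16·449000/(π·1.14×10^8))^(1/3) = 0.2717 m.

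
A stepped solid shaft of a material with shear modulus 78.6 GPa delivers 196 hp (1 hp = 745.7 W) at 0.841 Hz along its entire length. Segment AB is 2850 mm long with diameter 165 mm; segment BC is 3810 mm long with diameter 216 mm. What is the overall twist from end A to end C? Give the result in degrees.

ω = 2π·0.841 = 5.284 rad/s, so T = P/ω = 196×745.7 / 5.284 = 27660 N·m.
J_AB = π(0.165)⁴/32 = 7.28×10^-5 m⁴; J_BC = π(0.216)⁴/32 = 2.14×10^-4 m⁴.
θ = (T/G)·Σ L_i/J_i = (27660/78.6×10⁹)·(2.85/7.28×10^-5 + 3.81/2.14×10^-4) = 0.02006 rad.

1.15°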